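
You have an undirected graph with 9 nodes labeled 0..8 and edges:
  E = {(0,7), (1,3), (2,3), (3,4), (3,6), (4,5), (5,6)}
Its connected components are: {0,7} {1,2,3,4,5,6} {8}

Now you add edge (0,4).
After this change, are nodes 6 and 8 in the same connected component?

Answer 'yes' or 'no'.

Initial components: {0,7} {1,2,3,4,5,6} {8}
Adding edge (0,4): merges {0,7} and {1,2,3,4,5,6}.
New components: {0,1,2,3,4,5,6,7} {8}
Are 6 and 8 in the same component? no

Answer: no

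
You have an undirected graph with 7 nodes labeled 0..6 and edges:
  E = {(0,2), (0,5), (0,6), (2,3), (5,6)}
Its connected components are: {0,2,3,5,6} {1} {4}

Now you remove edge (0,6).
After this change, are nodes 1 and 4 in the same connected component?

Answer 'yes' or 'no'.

Initial components: {0,2,3,5,6} {1} {4}
Removing edge (0,6): not a bridge — component count unchanged at 3.
New components: {0,2,3,5,6} {1} {4}
Are 1 and 4 in the same component? no

Answer: no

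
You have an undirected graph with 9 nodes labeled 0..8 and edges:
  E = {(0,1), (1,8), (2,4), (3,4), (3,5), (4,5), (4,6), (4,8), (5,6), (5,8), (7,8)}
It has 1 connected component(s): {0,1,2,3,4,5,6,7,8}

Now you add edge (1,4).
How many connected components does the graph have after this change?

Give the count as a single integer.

Answer: 1

Derivation:
Initial component count: 1
Add (1,4): endpoints already in same component. Count unchanged: 1.
New component count: 1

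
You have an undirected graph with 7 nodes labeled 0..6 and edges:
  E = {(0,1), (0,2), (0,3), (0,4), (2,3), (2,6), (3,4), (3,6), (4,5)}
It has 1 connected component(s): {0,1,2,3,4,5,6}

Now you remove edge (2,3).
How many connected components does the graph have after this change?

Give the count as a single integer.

Answer: 1

Derivation:
Initial component count: 1
Remove (2,3): not a bridge. Count unchanged: 1.
  After removal, components: {0,1,2,3,4,5,6}
New component count: 1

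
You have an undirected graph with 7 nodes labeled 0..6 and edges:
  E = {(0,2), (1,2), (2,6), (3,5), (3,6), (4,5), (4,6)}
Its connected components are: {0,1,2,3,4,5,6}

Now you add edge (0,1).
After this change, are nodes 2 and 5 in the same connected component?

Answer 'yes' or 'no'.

Initial components: {0,1,2,3,4,5,6}
Adding edge (0,1): both already in same component {0,1,2,3,4,5,6}. No change.
New components: {0,1,2,3,4,5,6}
Are 2 and 5 in the same component? yes

Answer: yes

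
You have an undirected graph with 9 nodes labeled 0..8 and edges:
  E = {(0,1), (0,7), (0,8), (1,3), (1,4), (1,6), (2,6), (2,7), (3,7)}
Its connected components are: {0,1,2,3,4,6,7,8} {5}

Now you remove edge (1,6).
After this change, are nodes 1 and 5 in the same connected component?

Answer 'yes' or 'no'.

Answer: no

Derivation:
Initial components: {0,1,2,3,4,6,7,8} {5}
Removing edge (1,6): not a bridge — component count unchanged at 2.
New components: {0,1,2,3,4,6,7,8} {5}
Are 1 and 5 in the same component? no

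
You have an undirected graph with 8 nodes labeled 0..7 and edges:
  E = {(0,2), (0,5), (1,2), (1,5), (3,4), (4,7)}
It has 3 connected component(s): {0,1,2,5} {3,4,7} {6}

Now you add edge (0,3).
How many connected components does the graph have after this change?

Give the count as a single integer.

Answer: 2

Derivation:
Initial component count: 3
Add (0,3): merges two components. Count decreases: 3 -> 2.
New component count: 2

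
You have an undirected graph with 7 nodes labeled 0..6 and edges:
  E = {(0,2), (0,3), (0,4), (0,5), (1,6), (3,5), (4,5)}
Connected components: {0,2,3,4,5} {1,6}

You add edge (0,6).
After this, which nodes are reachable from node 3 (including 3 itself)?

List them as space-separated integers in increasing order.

Answer: 0 1 2 3 4 5 6

Derivation:
Before: nodes reachable from 3: {0,2,3,4,5}
Adding (0,6): merges 3's component with another. Reachability grows.
After: nodes reachable from 3: {0,1,2,3,4,5,6}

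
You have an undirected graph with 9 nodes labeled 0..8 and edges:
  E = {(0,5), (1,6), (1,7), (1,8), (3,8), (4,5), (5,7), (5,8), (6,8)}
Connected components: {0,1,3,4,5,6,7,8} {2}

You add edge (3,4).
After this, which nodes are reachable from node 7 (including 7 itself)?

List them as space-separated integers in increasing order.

Answer: 0 1 3 4 5 6 7 8

Derivation:
Before: nodes reachable from 7: {0,1,3,4,5,6,7,8}
Adding (3,4): both endpoints already in same component. Reachability from 7 unchanged.
After: nodes reachable from 7: {0,1,3,4,5,6,7,8}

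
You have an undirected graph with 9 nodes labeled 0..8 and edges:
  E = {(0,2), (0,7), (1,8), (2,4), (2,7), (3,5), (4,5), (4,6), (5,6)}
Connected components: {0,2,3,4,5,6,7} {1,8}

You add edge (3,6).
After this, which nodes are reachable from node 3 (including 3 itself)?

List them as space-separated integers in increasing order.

Answer: 0 2 3 4 5 6 7

Derivation:
Before: nodes reachable from 3: {0,2,3,4,5,6,7}
Adding (3,6): both endpoints already in same component. Reachability from 3 unchanged.
After: nodes reachable from 3: {0,2,3,4,5,6,7}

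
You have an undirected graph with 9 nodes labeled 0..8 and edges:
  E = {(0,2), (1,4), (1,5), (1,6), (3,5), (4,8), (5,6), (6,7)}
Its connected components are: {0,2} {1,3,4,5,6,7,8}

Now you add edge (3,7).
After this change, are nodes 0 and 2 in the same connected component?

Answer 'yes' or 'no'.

Initial components: {0,2} {1,3,4,5,6,7,8}
Adding edge (3,7): both already in same component {1,3,4,5,6,7,8}. No change.
New components: {0,2} {1,3,4,5,6,7,8}
Are 0 and 2 in the same component? yes

Answer: yes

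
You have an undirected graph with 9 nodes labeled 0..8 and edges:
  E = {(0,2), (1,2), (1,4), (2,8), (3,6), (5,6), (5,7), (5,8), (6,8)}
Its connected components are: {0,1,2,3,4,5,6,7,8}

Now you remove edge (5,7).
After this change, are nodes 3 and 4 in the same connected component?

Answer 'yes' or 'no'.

Initial components: {0,1,2,3,4,5,6,7,8}
Removing edge (5,7): it was a bridge — component count 1 -> 2.
New components: {0,1,2,3,4,5,6,8} {7}
Are 3 and 4 in the same component? yes

Answer: yes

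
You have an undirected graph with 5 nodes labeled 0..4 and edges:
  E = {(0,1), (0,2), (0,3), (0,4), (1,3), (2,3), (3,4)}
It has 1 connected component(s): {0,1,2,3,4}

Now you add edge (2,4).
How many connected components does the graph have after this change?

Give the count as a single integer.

Initial component count: 1
Add (2,4): endpoints already in same component. Count unchanged: 1.
New component count: 1

Answer: 1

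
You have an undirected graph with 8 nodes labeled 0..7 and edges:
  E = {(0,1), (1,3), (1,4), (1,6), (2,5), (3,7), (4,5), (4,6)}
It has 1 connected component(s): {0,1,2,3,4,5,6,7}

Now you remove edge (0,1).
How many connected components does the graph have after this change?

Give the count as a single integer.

Answer: 2

Derivation:
Initial component count: 1
Remove (0,1): it was a bridge. Count increases: 1 -> 2.
  After removal, components: {0} {1,2,3,4,5,6,7}
New component count: 2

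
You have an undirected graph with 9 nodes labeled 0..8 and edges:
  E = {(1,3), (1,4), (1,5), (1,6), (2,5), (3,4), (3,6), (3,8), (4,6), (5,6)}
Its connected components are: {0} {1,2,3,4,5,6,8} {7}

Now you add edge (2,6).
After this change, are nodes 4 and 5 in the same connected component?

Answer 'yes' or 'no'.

Answer: yes

Derivation:
Initial components: {0} {1,2,3,4,5,6,8} {7}
Adding edge (2,6): both already in same component {1,2,3,4,5,6,8}. No change.
New components: {0} {1,2,3,4,5,6,8} {7}
Are 4 and 5 in the same component? yes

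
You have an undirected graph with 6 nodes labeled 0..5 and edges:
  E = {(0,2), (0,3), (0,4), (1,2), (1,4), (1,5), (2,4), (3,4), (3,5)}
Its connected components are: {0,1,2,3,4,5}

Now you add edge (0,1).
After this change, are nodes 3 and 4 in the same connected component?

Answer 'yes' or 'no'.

Initial components: {0,1,2,3,4,5}
Adding edge (0,1): both already in same component {0,1,2,3,4,5}. No change.
New components: {0,1,2,3,4,5}
Are 3 and 4 in the same component? yes

Answer: yes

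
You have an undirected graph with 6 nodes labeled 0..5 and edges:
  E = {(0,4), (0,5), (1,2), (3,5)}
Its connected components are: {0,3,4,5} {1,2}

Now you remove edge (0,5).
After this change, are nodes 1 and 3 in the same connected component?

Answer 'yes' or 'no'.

Initial components: {0,3,4,5} {1,2}
Removing edge (0,5): it was a bridge — component count 2 -> 3.
New components: {0,4} {1,2} {3,5}
Are 1 and 3 in the same component? no

Answer: no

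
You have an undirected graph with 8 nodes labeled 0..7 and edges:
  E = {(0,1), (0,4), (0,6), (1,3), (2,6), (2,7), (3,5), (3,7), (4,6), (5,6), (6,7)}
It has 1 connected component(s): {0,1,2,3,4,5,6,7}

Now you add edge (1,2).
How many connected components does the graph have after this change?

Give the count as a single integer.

Answer: 1

Derivation:
Initial component count: 1
Add (1,2): endpoints already in same component. Count unchanged: 1.
New component count: 1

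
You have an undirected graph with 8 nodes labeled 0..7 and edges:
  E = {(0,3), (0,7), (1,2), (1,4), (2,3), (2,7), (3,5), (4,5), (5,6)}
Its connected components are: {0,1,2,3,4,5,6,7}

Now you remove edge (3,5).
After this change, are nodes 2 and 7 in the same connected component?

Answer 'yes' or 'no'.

Initial components: {0,1,2,3,4,5,6,7}
Removing edge (3,5): not a bridge — component count unchanged at 1.
New components: {0,1,2,3,4,5,6,7}
Are 2 and 7 in the same component? yes

Answer: yes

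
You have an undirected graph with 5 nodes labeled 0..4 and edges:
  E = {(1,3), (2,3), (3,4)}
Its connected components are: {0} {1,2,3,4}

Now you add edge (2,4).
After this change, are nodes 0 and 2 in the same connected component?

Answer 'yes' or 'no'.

Answer: no

Derivation:
Initial components: {0} {1,2,3,4}
Adding edge (2,4): both already in same component {1,2,3,4}. No change.
New components: {0} {1,2,3,4}
Are 0 and 2 in the same component? no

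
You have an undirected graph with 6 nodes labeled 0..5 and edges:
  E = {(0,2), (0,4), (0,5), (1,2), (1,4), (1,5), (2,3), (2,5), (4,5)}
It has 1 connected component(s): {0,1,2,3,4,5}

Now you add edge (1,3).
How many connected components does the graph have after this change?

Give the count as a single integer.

Answer: 1

Derivation:
Initial component count: 1
Add (1,3): endpoints already in same component. Count unchanged: 1.
New component count: 1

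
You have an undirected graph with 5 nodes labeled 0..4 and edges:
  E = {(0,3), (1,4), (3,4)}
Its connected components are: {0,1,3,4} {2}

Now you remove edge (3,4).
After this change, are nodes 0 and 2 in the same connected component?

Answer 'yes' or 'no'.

Answer: no

Derivation:
Initial components: {0,1,3,4} {2}
Removing edge (3,4): it was a bridge — component count 2 -> 3.
New components: {0,3} {1,4} {2}
Are 0 and 2 in the same component? no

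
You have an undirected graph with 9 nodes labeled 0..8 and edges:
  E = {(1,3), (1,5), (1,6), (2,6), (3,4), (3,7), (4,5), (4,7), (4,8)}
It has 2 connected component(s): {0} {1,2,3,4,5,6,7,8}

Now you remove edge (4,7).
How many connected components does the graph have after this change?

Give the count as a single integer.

Initial component count: 2
Remove (4,7): not a bridge. Count unchanged: 2.
  After removal, components: {0} {1,2,3,4,5,6,7,8}
New component count: 2

Answer: 2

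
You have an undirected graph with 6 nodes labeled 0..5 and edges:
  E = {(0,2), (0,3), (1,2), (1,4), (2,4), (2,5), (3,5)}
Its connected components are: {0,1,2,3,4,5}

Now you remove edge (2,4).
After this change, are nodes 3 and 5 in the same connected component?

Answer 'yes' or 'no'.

Initial components: {0,1,2,3,4,5}
Removing edge (2,4): not a bridge — component count unchanged at 1.
New components: {0,1,2,3,4,5}
Are 3 and 5 in the same component? yes

Answer: yes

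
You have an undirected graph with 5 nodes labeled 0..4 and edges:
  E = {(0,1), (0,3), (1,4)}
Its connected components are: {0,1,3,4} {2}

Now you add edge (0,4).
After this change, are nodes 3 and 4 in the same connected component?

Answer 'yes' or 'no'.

Initial components: {0,1,3,4} {2}
Adding edge (0,4): both already in same component {0,1,3,4}. No change.
New components: {0,1,3,4} {2}
Are 3 and 4 in the same component? yes

Answer: yes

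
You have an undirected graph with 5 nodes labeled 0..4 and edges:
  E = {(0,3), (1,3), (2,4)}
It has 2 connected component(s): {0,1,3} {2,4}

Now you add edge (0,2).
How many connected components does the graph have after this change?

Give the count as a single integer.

Initial component count: 2
Add (0,2): merges two components. Count decreases: 2 -> 1.
New component count: 1

Answer: 1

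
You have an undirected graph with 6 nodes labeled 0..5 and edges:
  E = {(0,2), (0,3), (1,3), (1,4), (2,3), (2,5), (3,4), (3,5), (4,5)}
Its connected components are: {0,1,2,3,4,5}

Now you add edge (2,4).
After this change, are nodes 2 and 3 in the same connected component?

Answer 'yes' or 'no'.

Answer: yes

Derivation:
Initial components: {0,1,2,3,4,5}
Adding edge (2,4): both already in same component {0,1,2,3,4,5}. No change.
New components: {0,1,2,3,4,5}
Are 2 and 3 in the same component? yes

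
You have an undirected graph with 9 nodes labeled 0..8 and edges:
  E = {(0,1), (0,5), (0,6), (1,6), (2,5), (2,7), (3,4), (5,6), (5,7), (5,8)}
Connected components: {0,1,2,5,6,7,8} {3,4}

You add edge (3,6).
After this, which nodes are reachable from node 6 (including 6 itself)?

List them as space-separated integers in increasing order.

Before: nodes reachable from 6: {0,1,2,5,6,7,8}
Adding (3,6): merges 6's component with another. Reachability grows.
After: nodes reachable from 6: {0,1,2,3,4,5,6,7,8}

Answer: 0 1 2 3 4 5 6 7 8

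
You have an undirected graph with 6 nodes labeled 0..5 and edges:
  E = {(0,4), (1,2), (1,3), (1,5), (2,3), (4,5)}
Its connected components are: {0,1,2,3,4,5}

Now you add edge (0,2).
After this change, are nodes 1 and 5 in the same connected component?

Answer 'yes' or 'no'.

Answer: yes

Derivation:
Initial components: {0,1,2,3,4,5}
Adding edge (0,2): both already in same component {0,1,2,3,4,5}. No change.
New components: {0,1,2,3,4,5}
Are 1 and 5 in the same component? yes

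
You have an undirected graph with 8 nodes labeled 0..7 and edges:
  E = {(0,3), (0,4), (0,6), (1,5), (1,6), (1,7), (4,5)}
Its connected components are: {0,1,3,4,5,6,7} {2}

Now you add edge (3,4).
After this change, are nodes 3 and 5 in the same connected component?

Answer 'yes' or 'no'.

Initial components: {0,1,3,4,5,6,7} {2}
Adding edge (3,4): both already in same component {0,1,3,4,5,6,7}. No change.
New components: {0,1,3,4,5,6,7} {2}
Are 3 and 5 in the same component? yes

Answer: yes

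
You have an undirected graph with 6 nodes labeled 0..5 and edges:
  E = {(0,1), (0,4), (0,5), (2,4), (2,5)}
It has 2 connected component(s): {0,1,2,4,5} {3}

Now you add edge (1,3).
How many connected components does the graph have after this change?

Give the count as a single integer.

Answer: 1

Derivation:
Initial component count: 2
Add (1,3): merges two components. Count decreases: 2 -> 1.
New component count: 1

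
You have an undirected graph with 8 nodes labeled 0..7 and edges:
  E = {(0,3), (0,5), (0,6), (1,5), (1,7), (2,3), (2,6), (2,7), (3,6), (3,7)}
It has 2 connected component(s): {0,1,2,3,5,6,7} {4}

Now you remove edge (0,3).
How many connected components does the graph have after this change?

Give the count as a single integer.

Initial component count: 2
Remove (0,3): not a bridge. Count unchanged: 2.
  After removal, components: {0,1,2,3,5,6,7} {4}
New component count: 2

Answer: 2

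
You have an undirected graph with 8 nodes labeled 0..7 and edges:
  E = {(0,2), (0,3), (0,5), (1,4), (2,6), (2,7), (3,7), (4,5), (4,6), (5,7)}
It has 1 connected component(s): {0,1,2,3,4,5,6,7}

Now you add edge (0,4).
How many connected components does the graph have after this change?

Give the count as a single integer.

Answer: 1

Derivation:
Initial component count: 1
Add (0,4): endpoints already in same component. Count unchanged: 1.
New component count: 1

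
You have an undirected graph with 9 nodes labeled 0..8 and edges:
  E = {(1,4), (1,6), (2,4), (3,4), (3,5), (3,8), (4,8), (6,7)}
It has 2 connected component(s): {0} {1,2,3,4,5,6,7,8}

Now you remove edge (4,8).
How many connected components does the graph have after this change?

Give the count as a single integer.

Initial component count: 2
Remove (4,8): not a bridge. Count unchanged: 2.
  After removal, components: {0} {1,2,3,4,5,6,7,8}
New component count: 2

Answer: 2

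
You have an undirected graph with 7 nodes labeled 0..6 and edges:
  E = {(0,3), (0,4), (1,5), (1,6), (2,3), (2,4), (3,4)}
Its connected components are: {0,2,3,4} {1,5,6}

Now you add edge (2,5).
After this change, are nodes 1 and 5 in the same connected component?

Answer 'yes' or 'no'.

Initial components: {0,2,3,4} {1,5,6}
Adding edge (2,5): merges {0,2,3,4} and {1,5,6}.
New components: {0,1,2,3,4,5,6}
Are 1 and 5 in the same component? yes

Answer: yes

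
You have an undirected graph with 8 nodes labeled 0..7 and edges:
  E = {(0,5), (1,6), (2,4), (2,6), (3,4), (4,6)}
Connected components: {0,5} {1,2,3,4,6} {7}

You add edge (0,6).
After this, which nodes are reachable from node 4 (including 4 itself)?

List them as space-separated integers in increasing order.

Answer: 0 1 2 3 4 5 6

Derivation:
Before: nodes reachable from 4: {1,2,3,4,6}
Adding (0,6): merges 4's component with another. Reachability grows.
After: nodes reachable from 4: {0,1,2,3,4,5,6}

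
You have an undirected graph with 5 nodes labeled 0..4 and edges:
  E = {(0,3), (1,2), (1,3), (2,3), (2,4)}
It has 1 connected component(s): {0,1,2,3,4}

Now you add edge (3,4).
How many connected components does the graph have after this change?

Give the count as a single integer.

Answer: 1

Derivation:
Initial component count: 1
Add (3,4): endpoints already in same component. Count unchanged: 1.
New component count: 1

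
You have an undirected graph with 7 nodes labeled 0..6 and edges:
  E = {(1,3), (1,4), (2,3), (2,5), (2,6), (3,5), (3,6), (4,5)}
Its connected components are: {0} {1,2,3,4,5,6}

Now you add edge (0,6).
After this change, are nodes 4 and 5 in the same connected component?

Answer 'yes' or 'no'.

Initial components: {0} {1,2,3,4,5,6}
Adding edge (0,6): merges {0} and {1,2,3,4,5,6}.
New components: {0,1,2,3,4,5,6}
Are 4 and 5 in the same component? yes

Answer: yes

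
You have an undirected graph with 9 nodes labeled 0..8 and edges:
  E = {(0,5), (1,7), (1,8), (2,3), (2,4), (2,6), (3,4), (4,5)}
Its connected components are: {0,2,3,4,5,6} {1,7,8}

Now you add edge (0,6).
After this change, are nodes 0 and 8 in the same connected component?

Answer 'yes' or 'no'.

Initial components: {0,2,3,4,5,6} {1,7,8}
Adding edge (0,6): both already in same component {0,2,3,4,5,6}. No change.
New components: {0,2,3,4,5,6} {1,7,8}
Are 0 and 8 in the same component? no

Answer: no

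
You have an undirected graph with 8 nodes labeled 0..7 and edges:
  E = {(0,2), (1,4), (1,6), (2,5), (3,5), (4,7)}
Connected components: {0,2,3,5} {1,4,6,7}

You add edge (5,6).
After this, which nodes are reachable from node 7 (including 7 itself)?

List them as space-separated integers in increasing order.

Answer: 0 1 2 3 4 5 6 7

Derivation:
Before: nodes reachable from 7: {1,4,6,7}
Adding (5,6): merges 7's component with another. Reachability grows.
After: nodes reachable from 7: {0,1,2,3,4,5,6,7}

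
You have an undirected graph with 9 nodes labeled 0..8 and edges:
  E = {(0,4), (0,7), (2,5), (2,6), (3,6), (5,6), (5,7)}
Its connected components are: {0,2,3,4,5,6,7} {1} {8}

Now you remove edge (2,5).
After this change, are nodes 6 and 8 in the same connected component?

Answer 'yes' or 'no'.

Initial components: {0,2,3,4,5,6,7} {1} {8}
Removing edge (2,5): not a bridge — component count unchanged at 3.
New components: {0,2,3,4,5,6,7} {1} {8}
Are 6 and 8 in the same component? no

Answer: no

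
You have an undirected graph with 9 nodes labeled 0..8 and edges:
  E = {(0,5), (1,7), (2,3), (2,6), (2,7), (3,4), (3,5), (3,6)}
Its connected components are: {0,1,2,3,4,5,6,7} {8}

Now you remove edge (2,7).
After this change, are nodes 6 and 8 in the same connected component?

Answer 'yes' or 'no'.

Answer: no

Derivation:
Initial components: {0,1,2,3,4,5,6,7} {8}
Removing edge (2,7): it was a bridge — component count 2 -> 3.
New components: {0,2,3,4,5,6} {1,7} {8}
Are 6 and 8 in the same component? no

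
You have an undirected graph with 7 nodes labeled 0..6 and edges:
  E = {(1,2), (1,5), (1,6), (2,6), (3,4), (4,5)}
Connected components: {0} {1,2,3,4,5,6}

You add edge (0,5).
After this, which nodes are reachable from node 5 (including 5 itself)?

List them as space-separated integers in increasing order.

Answer: 0 1 2 3 4 5 6

Derivation:
Before: nodes reachable from 5: {1,2,3,4,5,6}
Adding (0,5): merges 5's component with another. Reachability grows.
After: nodes reachable from 5: {0,1,2,3,4,5,6}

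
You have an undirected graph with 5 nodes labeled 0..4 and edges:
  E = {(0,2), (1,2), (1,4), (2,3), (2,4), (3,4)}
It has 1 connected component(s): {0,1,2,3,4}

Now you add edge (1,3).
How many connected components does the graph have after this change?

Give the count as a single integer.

Initial component count: 1
Add (1,3): endpoints already in same component. Count unchanged: 1.
New component count: 1

Answer: 1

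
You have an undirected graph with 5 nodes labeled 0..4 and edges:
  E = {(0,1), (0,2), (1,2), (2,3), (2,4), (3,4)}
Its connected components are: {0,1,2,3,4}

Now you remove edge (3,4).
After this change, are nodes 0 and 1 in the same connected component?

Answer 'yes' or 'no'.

Answer: yes

Derivation:
Initial components: {0,1,2,3,4}
Removing edge (3,4): not a bridge — component count unchanged at 1.
New components: {0,1,2,3,4}
Are 0 and 1 in the same component? yes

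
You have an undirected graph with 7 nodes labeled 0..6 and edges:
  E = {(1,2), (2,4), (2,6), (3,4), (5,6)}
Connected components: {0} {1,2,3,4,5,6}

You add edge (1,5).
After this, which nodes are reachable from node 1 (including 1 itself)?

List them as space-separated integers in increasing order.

Before: nodes reachable from 1: {1,2,3,4,5,6}
Adding (1,5): both endpoints already in same component. Reachability from 1 unchanged.
After: nodes reachable from 1: {1,2,3,4,5,6}

Answer: 1 2 3 4 5 6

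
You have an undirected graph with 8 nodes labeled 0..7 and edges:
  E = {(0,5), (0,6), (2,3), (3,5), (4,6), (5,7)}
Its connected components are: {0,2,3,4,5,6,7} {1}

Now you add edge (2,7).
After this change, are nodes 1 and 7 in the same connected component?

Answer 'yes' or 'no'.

Initial components: {0,2,3,4,5,6,7} {1}
Adding edge (2,7): both already in same component {0,2,3,4,5,6,7}. No change.
New components: {0,2,3,4,5,6,7} {1}
Are 1 and 7 in the same component? no

Answer: no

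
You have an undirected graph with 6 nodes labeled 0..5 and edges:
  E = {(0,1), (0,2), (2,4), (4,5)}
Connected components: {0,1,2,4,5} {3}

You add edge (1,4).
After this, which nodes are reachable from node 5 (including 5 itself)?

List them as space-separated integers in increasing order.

Answer: 0 1 2 4 5

Derivation:
Before: nodes reachable from 5: {0,1,2,4,5}
Adding (1,4): both endpoints already in same component. Reachability from 5 unchanged.
After: nodes reachable from 5: {0,1,2,4,5}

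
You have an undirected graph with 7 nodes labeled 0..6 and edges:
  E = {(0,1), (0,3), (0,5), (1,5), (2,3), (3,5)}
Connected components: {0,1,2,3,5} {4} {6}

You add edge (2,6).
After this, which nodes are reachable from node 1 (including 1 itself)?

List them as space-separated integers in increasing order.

Answer: 0 1 2 3 5 6

Derivation:
Before: nodes reachable from 1: {0,1,2,3,5}
Adding (2,6): merges 1's component with another. Reachability grows.
After: nodes reachable from 1: {0,1,2,3,5,6}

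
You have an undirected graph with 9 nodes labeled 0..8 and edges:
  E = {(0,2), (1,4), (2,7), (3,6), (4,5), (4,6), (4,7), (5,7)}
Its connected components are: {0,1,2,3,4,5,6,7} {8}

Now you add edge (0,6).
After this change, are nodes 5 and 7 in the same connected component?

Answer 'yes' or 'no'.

Answer: yes

Derivation:
Initial components: {0,1,2,3,4,5,6,7} {8}
Adding edge (0,6): both already in same component {0,1,2,3,4,5,6,7}. No change.
New components: {0,1,2,3,4,5,6,7} {8}
Are 5 and 7 in the same component? yes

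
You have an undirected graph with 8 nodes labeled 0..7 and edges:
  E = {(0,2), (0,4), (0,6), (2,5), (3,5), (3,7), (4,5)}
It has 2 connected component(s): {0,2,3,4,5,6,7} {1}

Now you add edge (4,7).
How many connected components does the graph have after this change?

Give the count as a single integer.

Initial component count: 2
Add (4,7): endpoints already in same component. Count unchanged: 2.
New component count: 2

Answer: 2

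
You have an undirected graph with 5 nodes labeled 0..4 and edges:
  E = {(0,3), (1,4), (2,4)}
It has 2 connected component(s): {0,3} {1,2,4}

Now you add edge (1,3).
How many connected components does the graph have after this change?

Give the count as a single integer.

Answer: 1

Derivation:
Initial component count: 2
Add (1,3): merges two components. Count decreases: 2 -> 1.
New component count: 1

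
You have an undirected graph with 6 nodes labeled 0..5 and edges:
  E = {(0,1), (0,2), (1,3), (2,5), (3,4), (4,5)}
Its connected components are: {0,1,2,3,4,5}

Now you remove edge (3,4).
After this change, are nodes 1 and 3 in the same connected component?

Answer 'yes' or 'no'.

Answer: yes

Derivation:
Initial components: {0,1,2,3,4,5}
Removing edge (3,4): not a bridge — component count unchanged at 1.
New components: {0,1,2,3,4,5}
Are 1 and 3 in the same component? yes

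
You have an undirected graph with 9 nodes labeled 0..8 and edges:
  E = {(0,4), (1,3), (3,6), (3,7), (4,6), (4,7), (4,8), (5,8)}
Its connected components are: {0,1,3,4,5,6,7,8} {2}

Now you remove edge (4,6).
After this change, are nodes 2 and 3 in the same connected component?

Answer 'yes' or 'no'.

Initial components: {0,1,3,4,5,6,7,8} {2}
Removing edge (4,6): not a bridge — component count unchanged at 2.
New components: {0,1,3,4,5,6,7,8} {2}
Are 2 and 3 in the same component? no

Answer: no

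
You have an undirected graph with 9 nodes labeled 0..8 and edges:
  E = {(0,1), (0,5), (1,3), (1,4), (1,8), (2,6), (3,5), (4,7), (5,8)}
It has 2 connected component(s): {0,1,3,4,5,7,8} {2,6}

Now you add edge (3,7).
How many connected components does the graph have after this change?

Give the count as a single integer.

Answer: 2

Derivation:
Initial component count: 2
Add (3,7): endpoints already in same component. Count unchanged: 2.
New component count: 2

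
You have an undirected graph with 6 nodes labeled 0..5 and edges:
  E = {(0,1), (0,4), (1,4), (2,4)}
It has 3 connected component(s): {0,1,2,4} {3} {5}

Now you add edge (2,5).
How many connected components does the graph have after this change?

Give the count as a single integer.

Initial component count: 3
Add (2,5): merges two components. Count decreases: 3 -> 2.
New component count: 2

Answer: 2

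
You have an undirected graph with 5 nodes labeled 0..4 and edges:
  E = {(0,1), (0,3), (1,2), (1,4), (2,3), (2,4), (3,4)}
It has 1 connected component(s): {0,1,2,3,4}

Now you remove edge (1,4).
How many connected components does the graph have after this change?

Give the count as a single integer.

Initial component count: 1
Remove (1,4): not a bridge. Count unchanged: 1.
  After removal, components: {0,1,2,3,4}
New component count: 1

Answer: 1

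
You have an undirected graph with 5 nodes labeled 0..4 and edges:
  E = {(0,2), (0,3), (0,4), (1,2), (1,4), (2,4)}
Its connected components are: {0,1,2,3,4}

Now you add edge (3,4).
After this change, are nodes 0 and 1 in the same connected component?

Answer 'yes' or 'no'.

Answer: yes

Derivation:
Initial components: {0,1,2,3,4}
Adding edge (3,4): both already in same component {0,1,2,3,4}. No change.
New components: {0,1,2,3,4}
Are 0 and 1 in the same component? yes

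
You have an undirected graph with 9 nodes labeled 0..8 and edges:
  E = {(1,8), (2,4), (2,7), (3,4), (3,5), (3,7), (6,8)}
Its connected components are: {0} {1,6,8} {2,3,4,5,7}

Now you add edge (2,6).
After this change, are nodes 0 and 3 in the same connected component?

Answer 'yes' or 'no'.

Answer: no

Derivation:
Initial components: {0} {1,6,8} {2,3,4,5,7}
Adding edge (2,6): merges {2,3,4,5,7} and {1,6,8}.
New components: {0} {1,2,3,4,5,6,7,8}
Are 0 and 3 in the same component? no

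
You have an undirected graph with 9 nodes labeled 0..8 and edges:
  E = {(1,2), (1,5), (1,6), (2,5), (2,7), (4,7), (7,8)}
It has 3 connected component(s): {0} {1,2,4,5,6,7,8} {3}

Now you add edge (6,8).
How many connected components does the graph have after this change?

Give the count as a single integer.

Answer: 3

Derivation:
Initial component count: 3
Add (6,8): endpoints already in same component. Count unchanged: 3.
New component count: 3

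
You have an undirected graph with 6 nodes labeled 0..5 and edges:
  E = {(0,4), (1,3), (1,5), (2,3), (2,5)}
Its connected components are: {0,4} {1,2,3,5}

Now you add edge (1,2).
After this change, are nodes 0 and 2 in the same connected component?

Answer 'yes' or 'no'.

Initial components: {0,4} {1,2,3,5}
Adding edge (1,2): both already in same component {1,2,3,5}. No change.
New components: {0,4} {1,2,3,5}
Are 0 and 2 in the same component? no

Answer: no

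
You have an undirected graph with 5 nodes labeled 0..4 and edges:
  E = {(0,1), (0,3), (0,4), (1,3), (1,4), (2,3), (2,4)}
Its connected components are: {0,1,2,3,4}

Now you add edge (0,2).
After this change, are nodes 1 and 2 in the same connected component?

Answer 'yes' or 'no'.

Answer: yes

Derivation:
Initial components: {0,1,2,3,4}
Adding edge (0,2): both already in same component {0,1,2,3,4}. No change.
New components: {0,1,2,3,4}
Are 1 and 2 in the same component? yes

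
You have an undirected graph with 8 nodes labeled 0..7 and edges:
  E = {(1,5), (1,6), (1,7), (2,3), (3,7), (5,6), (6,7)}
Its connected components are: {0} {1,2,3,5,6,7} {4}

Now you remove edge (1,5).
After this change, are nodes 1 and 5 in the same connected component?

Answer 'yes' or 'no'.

Answer: yes

Derivation:
Initial components: {0} {1,2,3,5,6,7} {4}
Removing edge (1,5): not a bridge — component count unchanged at 3.
New components: {0} {1,2,3,5,6,7} {4}
Are 1 and 5 in the same component? yes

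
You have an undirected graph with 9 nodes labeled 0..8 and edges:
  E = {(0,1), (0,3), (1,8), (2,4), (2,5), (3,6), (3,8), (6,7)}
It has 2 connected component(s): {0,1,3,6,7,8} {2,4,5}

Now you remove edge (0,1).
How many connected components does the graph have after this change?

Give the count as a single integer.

Answer: 2

Derivation:
Initial component count: 2
Remove (0,1): not a bridge. Count unchanged: 2.
  After removal, components: {0,1,3,6,7,8} {2,4,5}
New component count: 2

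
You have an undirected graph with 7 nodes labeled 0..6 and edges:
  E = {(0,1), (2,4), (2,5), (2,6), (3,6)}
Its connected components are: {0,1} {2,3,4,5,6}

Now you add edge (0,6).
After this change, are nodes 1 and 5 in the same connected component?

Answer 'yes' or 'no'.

Answer: yes

Derivation:
Initial components: {0,1} {2,3,4,5,6}
Adding edge (0,6): merges {0,1} and {2,3,4,5,6}.
New components: {0,1,2,3,4,5,6}
Are 1 and 5 in the same component? yes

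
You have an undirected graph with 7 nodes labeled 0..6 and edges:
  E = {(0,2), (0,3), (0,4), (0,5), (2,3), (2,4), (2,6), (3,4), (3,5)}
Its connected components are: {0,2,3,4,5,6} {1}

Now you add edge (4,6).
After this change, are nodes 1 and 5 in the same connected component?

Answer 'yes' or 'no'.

Initial components: {0,2,3,4,5,6} {1}
Adding edge (4,6): both already in same component {0,2,3,4,5,6}. No change.
New components: {0,2,3,4,5,6} {1}
Are 1 and 5 in the same component? no

Answer: no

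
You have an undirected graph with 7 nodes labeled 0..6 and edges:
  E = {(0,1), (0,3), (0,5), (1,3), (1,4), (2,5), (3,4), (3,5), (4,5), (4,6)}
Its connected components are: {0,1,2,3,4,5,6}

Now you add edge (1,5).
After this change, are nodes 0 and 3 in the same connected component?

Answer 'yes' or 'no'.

Answer: yes

Derivation:
Initial components: {0,1,2,3,4,5,6}
Adding edge (1,5): both already in same component {0,1,2,3,4,5,6}. No change.
New components: {0,1,2,3,4,5,6}
Are 0 and 3 in the same component? yes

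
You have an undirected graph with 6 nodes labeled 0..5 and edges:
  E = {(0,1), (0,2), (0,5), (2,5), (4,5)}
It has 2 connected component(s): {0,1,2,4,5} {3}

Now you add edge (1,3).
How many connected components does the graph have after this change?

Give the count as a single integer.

Initial component count: 2
Add (1,3): merges two components. Count decreases: 2 -> 1.
New component count: 1

Answer: 1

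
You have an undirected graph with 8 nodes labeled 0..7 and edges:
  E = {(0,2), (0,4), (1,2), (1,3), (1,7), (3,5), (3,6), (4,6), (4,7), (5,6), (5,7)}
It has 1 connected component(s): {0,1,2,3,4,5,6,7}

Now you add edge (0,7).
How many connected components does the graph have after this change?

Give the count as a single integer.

Answer: 1

Derivation:
Initial component count: 1
Add (0,7): endpoints already in same component. Count unchanged: 1.
New component count: 1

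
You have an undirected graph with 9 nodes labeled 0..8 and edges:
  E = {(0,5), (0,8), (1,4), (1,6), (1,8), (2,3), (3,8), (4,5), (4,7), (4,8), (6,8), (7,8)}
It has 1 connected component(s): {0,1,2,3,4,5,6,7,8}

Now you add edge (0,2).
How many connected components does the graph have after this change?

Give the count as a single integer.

Answer: 1

Derivation:
Initial component count: 1
Add (0,2): endpoints already in same component. Count unchanged: 1.
New component count: 1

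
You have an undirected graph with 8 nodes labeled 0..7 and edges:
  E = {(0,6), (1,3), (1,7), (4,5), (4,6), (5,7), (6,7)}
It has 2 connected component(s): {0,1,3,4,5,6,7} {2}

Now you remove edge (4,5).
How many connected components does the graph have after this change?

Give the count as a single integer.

Answer: 2

Derivation:
Initial component count: 2
Remove (4,5): not a bridge. Count unchanged: 2.
  After removal, components: {0,1,3,4,5,6,7} {2}
New component count: 2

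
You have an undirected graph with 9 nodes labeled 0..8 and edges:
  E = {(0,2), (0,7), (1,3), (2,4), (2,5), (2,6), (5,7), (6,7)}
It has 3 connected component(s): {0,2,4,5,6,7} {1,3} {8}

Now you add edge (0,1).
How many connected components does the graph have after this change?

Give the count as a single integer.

Initial component count: 3
Add (0,1): merges two components. Count decreases: 3 -> 2.
New component count: 2

Answer: 2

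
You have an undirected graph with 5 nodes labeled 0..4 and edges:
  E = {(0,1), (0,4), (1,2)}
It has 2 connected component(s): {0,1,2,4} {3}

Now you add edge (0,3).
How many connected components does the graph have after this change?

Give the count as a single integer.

Initial component count: 2
Add (0,3): merges two components. Count decreases: 2 -> 1.
New component count: 1

Answer: 1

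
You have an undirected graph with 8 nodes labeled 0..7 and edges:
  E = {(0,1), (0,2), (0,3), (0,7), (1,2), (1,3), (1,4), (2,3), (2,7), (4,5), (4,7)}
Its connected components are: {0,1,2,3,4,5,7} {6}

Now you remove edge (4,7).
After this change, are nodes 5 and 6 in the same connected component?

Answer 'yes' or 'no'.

Answer: no

Derivation:
Initial components: {0,1,2,3,4,5,7} {6}
Removing edge (4,7): not a bridge — component count unchanged at 2.
New components: {0,1,2,3,4,5,7} {6}
Are 5 and 6 in the same component? no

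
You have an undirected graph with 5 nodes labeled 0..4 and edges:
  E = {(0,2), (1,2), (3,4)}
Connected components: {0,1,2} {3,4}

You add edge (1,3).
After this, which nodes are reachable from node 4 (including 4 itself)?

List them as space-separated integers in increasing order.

Answer: 0 1 2 3 4

Derivation:
Before: nodes reachable from 4: {3,4}
Adding (1,3): merges 4's component with another. Reachability grows.
After: nodes reachable from 4: {0,1,2,3,4}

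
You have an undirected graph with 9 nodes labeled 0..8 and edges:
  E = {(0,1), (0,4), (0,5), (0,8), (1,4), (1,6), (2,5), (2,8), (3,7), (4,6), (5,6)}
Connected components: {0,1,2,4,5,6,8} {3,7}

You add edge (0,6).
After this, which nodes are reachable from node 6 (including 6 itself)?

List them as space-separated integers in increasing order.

Answer: 0 1 2 4 5 6 8

Derivation:
Before: nodes reachable from 6: {0,1,2,4,5,6,8}
Adding (0,6): both endpoints already in same component. Reachability from 6 unchanged.
After: nodes reachable from 6: {0,1,2,4,5,6,8}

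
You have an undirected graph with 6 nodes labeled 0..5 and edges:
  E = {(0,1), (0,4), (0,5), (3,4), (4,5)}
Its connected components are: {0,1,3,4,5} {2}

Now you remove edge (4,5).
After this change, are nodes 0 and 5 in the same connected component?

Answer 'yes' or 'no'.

Initial components: {0,1,3,4,5} {2}
Removing edge (4,5): not a bridge — component count unchanged at 2.
New components: {0,1,3,4,5} {2}
Are 0 and 5 in the same component? yes

Answer: yes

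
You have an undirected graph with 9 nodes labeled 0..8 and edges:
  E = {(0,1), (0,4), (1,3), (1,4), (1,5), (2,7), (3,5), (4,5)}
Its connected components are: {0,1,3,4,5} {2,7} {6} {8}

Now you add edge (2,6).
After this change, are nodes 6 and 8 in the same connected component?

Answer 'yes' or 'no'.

Initial components: {0,1,3,4,5} {2,7} {6} {8}
Adding edge (2,6): merges {2,7} and {6}.
New components: {0,1,3,4,5} {2,6,7} {8}
Are 6 and 8 in the same component? no

Answer: no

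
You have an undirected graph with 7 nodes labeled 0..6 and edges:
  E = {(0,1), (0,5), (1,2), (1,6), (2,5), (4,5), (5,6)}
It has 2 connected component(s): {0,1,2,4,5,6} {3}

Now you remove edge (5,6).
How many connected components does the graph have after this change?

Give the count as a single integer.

Initial component count: 2
Remove (5,6): not a bridge. Count unchanged: 2.
  After removal, components: {0,1,2,4,5,6} {3}
New component count: 2

Answer: 2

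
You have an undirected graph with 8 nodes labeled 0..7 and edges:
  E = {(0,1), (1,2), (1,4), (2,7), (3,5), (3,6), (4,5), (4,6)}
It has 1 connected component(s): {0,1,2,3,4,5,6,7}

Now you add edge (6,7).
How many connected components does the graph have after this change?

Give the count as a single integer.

Answer: 1

Derivation:
Initial component count: 1
Add (6,7): endpoints already in same component. Count unchanged: 1.
New component count: 1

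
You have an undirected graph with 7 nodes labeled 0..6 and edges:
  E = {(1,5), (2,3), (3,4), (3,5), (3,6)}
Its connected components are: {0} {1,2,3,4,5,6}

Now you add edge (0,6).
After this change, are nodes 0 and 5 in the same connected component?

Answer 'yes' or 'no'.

Initial components: {0} {1,2,3,4,5,6}
Adding edge (0,6): merges {0} and {1,2,3,4,5,6}.
New components: {0,1,2,3,4,5,6}
Are 0 and 5 in the same component? yes

Answer: yes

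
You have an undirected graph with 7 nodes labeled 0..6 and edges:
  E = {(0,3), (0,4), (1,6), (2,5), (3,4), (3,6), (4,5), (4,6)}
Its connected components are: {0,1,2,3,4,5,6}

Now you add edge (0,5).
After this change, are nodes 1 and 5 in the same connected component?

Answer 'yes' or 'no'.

Answer: yes

Derivation:
Initial components: {0,1,2,3,4,5,6}
Adding edge (0,5): both already in same component {0,1,2,3,4,5,6}. No change.
New components: {0,1,2,3,4,5,6}
Are 1 and 5 in the same component? yes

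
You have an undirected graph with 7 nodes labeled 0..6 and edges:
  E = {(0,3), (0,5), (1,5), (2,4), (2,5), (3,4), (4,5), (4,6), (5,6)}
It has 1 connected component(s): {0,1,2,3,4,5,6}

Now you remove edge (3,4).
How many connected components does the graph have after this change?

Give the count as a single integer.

Answer: 1

Derivation:
Initial component count: 1
Remove (3,4): not a bridge. Count unchanged: 1.
  After removal, components: {0,1,2,3,4,5,6}
New component count: 1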